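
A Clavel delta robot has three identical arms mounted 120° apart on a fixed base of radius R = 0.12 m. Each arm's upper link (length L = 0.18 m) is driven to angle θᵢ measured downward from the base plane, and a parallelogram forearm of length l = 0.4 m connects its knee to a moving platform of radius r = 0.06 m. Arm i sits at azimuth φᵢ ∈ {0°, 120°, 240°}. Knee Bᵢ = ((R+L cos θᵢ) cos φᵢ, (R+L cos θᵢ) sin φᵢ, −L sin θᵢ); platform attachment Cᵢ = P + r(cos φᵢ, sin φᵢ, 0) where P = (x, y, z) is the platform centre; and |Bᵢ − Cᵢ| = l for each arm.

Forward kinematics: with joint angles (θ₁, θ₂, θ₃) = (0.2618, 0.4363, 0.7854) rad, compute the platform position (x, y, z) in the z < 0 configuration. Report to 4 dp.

(0.0749, 0.0685, -0.4072)

φ1=0.0°: virtual centre (0.2339, 0.0000, -0.0466), radius l
arm 2 at φ=120.0°: ρ2 = 0.2231;  O2 = (-0.1116, 0.1932, -0.0761)
arm 3 at φ=240.0°: ρ3 = 0.1873;  O3 = (-0.0936, -0.1622, -0.1273)
|O₂|²−|O₁|² = -0.0013;  |O₃|²−|O₁|² = -0.0056
plane₁₂: -0.6909x+0.3865y+-0.0590z = -0.0013
det = 0.4773;  x = 0.0054+-0.1708z,  y = 0.0063+-0.1527z
into |P−O₁|² = l²: 1.0525z² + 0.1693z + -0.1056 = 0;  Δ = 0.4732;  z = -0.4072 or 0.2464 → z<0 root = -0.4072
x = 0.0749, y = 0.0685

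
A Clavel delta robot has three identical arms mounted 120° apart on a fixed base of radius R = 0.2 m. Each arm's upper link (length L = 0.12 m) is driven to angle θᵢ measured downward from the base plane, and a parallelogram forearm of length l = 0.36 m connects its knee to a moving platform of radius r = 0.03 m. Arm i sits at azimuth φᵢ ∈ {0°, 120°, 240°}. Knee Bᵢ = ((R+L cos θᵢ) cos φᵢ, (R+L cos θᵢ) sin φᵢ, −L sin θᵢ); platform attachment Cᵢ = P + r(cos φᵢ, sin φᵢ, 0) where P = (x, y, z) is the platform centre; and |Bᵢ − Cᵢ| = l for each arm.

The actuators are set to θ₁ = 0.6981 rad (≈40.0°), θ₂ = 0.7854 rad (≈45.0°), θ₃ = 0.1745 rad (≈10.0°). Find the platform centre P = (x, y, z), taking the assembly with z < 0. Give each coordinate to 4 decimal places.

arm 1 at φ=0.0°: ρ1 = 0.2619;  S1 = (0.2619, 0.0000, -0.0771)
φ2=120.0°: virtual centre (-0.1274, 0.2207, -0.0849), radius l
φ3=240.0°: virtual centre (-0.1441, -0.2496, -0.0208), radius l
|S₂|²−|S₁|² = -0.0024;  |S₃|²−|S₁|² = 0.0089
linear system: -0.7787x+0.4414y = -0.0024−-0.0154z; -0.8120x+-0.4991y = 0.0089−0.1126z
det = 0.7471;  x = -0.0037+0.0562z,  y = -0.0119+0.1341z
into |P−S₁|² = l²: 1.0212z² + 0.1212z + -0.0530 = 0;  Δ = 0.2310;  z = -0.2947 or 0.1760 → z<0 root = -0.2947
x = -0.0202, y = -0.0514

(-0.0202, -0.0514, -0.2947)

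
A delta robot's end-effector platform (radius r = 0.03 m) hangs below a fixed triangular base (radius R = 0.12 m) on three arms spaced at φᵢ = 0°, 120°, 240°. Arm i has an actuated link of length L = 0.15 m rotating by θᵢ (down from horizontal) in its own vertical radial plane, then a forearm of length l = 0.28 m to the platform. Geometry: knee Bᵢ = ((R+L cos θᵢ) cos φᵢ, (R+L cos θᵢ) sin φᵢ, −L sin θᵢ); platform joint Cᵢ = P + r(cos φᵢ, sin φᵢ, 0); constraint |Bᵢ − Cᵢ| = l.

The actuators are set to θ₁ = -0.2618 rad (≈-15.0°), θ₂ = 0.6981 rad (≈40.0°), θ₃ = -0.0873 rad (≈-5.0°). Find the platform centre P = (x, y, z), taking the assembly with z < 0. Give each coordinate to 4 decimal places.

centre 1 = (0.2349·cos0.0°, 0.2349·sin0.0°, 0.0388) = (0.2349, 0.0000, 0.0388)
arm 2 at φ=120.0°: ρ2 = 0.2049;  centre 2 = (-0.1025, 0.1775, -0.0964)
centre 3 = (0.2394·cos240.0°, 0.2394·sin240.0°, 0.0131) = (-0.1197, -0.2074, 0.0131)
subtract pairs → two planes through P
linear system: -0.6747x+0.3549y = -0.0054−-0.2705z; -0.7092x+-0.4147y = 0.0008−-0.0515z
det = 0.5315;  x = 0.0037+-0.2454z,  y = -0.0082+0.2955z
sphere 1 gives Az²+Bz+C=0 with A=1.1476, B=0.0310, C=-0.0234;  B²−4AC=0.1082;  roots -0.1568, 0.1298;  negative root z = -0.1568
x = 0.0421, y = -0.0546

(0.0421, -0.0546, -0.1568)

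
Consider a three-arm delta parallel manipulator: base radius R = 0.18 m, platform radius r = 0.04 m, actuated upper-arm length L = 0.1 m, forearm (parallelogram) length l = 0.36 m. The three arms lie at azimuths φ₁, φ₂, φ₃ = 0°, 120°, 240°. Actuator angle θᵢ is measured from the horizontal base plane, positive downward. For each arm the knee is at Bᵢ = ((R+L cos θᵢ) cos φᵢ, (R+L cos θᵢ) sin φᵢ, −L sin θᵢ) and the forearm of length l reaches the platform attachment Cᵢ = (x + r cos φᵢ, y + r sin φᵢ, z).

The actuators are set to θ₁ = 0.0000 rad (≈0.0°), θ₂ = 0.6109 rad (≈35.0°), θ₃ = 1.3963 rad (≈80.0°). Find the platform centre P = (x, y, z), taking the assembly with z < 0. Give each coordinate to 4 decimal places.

centre 1 = (0.2400·cos0.0°, 0.2400·sin0.0°, 0.0000) = (0.2400, 0.0000, 0.0000)
φ2=120.0°: virtual centre (-0.1110, 0.1922, -0.0574), radius l
arm 3 at φ=240.0°: ρ3 = 0.1574;  centre 3 = (-0.0787, -0.1363, -0.0985)
|centre ₂|²−|centre ₁|² = -0.0051;  |centre ₃|²−|centre ₁|² = -0.0231
[-0.7019 0.3844 -0.1147]·P = -0.0051;  [-0.6374 -0.2726 -0.1970]·P = -0.0231
Cramer: x(z) = 0.0235-0.2452z;  y(z) = 0.0298-0.1493z
sphere 1 gives Az²+Bz+C=0 with A=1.0824, B=0.0972, C=-0.0819;  B²−4AC=0.3639;  roots -0.3236, 0.2337;  negative root z = -0.3236
x = 0.1029, y = 0.0781

(0.1029, 0.0781, -0.3236)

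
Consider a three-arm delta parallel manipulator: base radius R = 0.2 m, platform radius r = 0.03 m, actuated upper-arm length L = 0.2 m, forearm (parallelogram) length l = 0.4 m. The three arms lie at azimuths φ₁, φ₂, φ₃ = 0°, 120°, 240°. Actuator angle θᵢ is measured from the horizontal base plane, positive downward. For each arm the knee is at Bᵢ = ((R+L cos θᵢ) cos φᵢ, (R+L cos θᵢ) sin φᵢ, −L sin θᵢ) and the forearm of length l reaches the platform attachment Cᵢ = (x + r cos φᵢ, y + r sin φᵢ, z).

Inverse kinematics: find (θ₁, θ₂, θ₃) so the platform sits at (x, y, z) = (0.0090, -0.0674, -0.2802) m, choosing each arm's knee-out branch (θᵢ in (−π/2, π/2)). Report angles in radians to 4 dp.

θ₁ = 0.4361, θ₂ = 0.7856, θ₃ = 0.1746

arm 1 (φ=0.0°): x'=0.0090, y'=-0.0674
  e−x'=0.1610;  (l²−L²−(e−x')²−y'²−z²)/2L = 0.0276
  θ1 = atan2(B,A) + arccos(C/0.3232) = 0.4361
arm 2 (φ=120.0°): x'=-0.0629, y'=0.0259
  A cos θ + B sin θ = C:  0.2329·cos θ + -0.2802·sin θ = -0.0335
  θ2 = atan2(B,A) + arccos(C/0.3643) = 0.7856
arm 3 (φ=240.0°): x'=0.0539, y'=0.0415
  A=0.1161, B=-0.2802, C=(l²−L²−A²−y'²−z²)/(2L)=0.0657
  θ3 = atan2(B,A) + arccos(C/0.3033) = 0.1746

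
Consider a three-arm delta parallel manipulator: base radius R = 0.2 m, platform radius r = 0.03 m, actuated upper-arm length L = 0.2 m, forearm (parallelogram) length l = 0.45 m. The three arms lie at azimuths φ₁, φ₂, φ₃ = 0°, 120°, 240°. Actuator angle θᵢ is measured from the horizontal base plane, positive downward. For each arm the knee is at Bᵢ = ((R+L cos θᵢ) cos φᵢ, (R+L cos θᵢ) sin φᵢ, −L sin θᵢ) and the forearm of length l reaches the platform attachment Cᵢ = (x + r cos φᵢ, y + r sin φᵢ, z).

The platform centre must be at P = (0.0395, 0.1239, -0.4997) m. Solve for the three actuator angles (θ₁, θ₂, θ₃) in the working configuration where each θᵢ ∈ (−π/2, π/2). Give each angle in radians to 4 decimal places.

arm 1 (φ=0.0°): x'=0.0395, y'=0.1239
  A=0.1305, B=-0.4997, C=(l²−L²−A²−y'²−z²)/(2L)=-0.2990
  √(A²+B²)=0.5165;  θ1 = -1.3153+2.1881 ≈ 0.8728
φ2=120.0° → target in arm frame (0.0876, -0.0962)
  A=0.0824, B=-0.4997, C=(l²−L²−A²−y'²−z²)/(2L)=-0.2581
  √(A²+B²)=0.5065;  θ2 = -1.4073+2.1056 ≈ 0.6983
arm 3 (φ=240.0°): x'=-0.1271, y'=-0.0277
  A cos θ + B sin θ = C:  0.2971·cos θ + -0.4997·sin θ = -0.4405
  γ=atan2(-0.4997,0.2971)=-1.0345;  ψ=arccos(-0.7578)=2.4307;  θ3=γ+ψ≈1.3963

θ₁ = 0.8728, θ₂ = 0.6983, θ₃ = 1.3963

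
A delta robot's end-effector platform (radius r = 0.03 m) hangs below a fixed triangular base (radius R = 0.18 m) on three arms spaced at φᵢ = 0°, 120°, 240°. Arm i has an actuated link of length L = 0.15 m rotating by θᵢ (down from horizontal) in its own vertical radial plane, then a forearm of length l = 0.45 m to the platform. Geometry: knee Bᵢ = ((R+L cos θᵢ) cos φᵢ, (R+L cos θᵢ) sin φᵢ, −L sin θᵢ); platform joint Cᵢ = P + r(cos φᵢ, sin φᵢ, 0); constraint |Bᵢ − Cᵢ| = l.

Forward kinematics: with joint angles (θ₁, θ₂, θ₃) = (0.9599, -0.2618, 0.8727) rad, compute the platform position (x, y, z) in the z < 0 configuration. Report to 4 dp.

(-0.0958, 0.1394, -0.3929)

centre 1 = (0.2360·cos0.0°, 0.2360·sin0.0°, -0.1229) = (0.2360, 0.0000, -0.1229)
centre 2 = (0.2949·cos120.0°, 0.2949·sin120.0°, 0.0388) = (-0.1474, 0.2554, 0.0388)
arm 3 at φ=240.0°: (R−r)+L cos θ3 = 0.2464;  centre 3 = (-0.1232, -0.2134, -0.1149)
eliminate P² terms by subtracting sphere 1 from 2 and 3
plane₁₂: -0.7670x+0.5108y+0.3234z = 0.0177
det = 0.6943;  x = -0.0131+0.2105z,  y = 0.0148+-0.3171z
sphere 1 gives Az²+Bz+C=0 with A=1.1448, B=0.1314, C=-0.1251;  B²−4AC=0.5901;  roots -0.3929, 0.2781;  negative root z = -0.3929
x = -0.0958, y = 0.1394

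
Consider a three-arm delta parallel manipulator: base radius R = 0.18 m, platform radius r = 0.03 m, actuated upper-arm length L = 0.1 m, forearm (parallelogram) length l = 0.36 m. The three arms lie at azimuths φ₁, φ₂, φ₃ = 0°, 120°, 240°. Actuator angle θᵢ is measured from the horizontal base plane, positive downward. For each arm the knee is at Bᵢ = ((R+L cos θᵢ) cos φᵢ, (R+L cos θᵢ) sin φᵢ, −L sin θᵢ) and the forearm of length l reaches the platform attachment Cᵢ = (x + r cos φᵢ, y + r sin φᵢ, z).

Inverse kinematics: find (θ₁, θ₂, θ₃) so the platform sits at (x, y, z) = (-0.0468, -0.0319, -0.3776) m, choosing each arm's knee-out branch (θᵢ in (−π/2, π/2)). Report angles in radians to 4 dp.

φ1=0.0° → target in arm frame (-0.0468, -0.0319)
  e−x'=0.1968;  (l²−L²−(e−x')²−y'²−z²)/2L = -0.3136
  θ1 = atan2(B,A) + arccos(C/0.4258) = 1.3085
arm 2 (φ=120.0°): x'=-0.0042, y'=0.0565
  A cos θ + B sin θ = C:  0.1542·cos θ + -0.3776·sin θ = -0.2498
  γ=atan2(-0.3776,0.1542)=-1.1830;  ψ=arccos(-0.6124)=2.2299;  θ2=γ+ψ≈1.0469
φ3=240.0° → target in arm frame (0.0510, -0.0246)
  e−x'=0.0990;  (l²−L²−(e−x')²−y'²−z²)/2L = -0.1669
  γ=atan2(-0.3776,0.0990)=-1.3145;  ψ=arccos(-0.4276)=2.0126;  θ3=γ+ψ≈0.6982

θ₁ = 1.3085, θ₂ = 1.0469, θ₃ = 0.6982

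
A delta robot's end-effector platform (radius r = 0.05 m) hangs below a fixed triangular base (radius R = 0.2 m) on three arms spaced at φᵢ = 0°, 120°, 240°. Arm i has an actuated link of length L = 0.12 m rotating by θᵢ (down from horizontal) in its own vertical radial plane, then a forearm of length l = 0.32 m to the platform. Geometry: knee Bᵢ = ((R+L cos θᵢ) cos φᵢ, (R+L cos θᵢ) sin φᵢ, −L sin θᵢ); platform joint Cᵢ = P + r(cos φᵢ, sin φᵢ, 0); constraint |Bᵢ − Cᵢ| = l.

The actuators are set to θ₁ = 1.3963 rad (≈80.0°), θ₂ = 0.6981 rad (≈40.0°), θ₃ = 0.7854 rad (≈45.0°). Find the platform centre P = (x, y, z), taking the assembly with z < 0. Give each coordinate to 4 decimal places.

(-0.0761, 0.0079, -0.3216)

φ1=0.0°: virtual centre (0.1708, 0.0000, -0.1182), radius l
O2 = (0.2419·cos120.0°, 0.2419·sin120.0°, -0.0771) = (-0.1210, 0.2095, -0.0771)
O3 = (0.2349·cos240.0°, 0.2349·sin240.0°, -0.0849) = (-0.1174, -0.2034, -0.0849)
subtract pairs → two planes through P
[-0.5836 0.4190 0.0821]·P = 0.0213;  [-0.5765 -0.4068 0.0666]·P = 0.0192
det = 0.4790;  x = -0.0349+0.1280z,  y = 0.0023+-0.0176z
quadratic in z: (1.0167)z²+(0.1836)z+(-0.0461)=0, √Δ=0.4703 → z ∈ {-0.3216, 0.1410}; z = -0.3216 (taking z<0)
x = -0.0761, y = 0.0079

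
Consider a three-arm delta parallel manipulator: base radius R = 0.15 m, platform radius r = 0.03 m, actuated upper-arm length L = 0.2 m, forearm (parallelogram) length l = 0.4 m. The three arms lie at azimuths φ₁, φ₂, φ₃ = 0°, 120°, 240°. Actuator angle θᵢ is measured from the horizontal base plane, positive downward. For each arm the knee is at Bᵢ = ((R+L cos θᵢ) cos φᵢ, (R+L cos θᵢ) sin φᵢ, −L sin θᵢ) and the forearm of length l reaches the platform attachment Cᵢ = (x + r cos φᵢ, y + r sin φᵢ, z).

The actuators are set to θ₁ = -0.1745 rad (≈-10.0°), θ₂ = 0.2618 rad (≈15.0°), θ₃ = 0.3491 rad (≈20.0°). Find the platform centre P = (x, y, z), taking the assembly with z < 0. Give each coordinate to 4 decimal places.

arm 1 at φ=0.0°: (R−r)+L cos θ1 = 0.3170;  O1 = (0.3170, 0.0000, 0.0347)
arm 2 at φ=120.0°: (R−r)+L cos θ2 = 0.3132;  O2 = (-0.1566, 0.2712, -0.0518)
φ3=240.0°: virtual centre (-0.1540, -0.2667, -0.0684), radius l
|O₂|²−|O₁|² = -0.0009;  |O₃|²−|O₁|² = -0.0022
[-0.9471 0.5425 -0.1730]·P = -0.0009;  [-0.9419 -0.5334 -0.2063]·P = -0.0022
det = 1.0161;  x = 0.0016+-0.2009z,  y = 0.0012+-0.0319z
sphere 1 gives Az²+Bz+C=0 with A=1.0414, B=0.0572, C=-0.0594;  B²−4AC=0.2505;  roots -0.2678, 0.2129;  negative root z = -0.2678
x = 0.0554, y = 0.0097

(0.0554, 0.0097, -0.2678)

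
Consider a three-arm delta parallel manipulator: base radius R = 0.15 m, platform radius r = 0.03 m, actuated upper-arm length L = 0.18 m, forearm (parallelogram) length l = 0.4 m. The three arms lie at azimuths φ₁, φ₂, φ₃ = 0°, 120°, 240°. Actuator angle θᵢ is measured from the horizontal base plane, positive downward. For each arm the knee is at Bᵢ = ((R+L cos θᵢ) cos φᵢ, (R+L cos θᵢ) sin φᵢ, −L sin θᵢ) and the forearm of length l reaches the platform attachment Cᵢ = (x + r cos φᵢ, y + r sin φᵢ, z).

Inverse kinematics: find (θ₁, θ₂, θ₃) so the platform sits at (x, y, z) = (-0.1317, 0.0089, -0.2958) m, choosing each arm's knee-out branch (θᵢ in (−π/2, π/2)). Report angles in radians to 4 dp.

arm 1 (φ=0.0°): x'=-0.1317, y'=0.0089
  A=0.2517, B=-0.2958, C=(l²−L²−A²−y'²−z²)/(2L)=-0.0648
  √(A²+B²)=0.3884;  θ1 = -0.8658+1.7384 ≈ 0.8727
arm 2 (φ=120.0°): x'=0.0736, y'=0.1096
  A=0.0464, B=-0.2958, C=(l²−L²−A²−y'²−z²)/(2L)=0.0720
  γ=atan2(-0.2958,0.0464)=-1.4151;  ψ=arccos(0.2406)=1.3278;  θ2=γ+ψ≈-0.0872
rotate P by −φ3: (0.0581, -0.1185, -0.2958)
  A cos θ + B sin θ = C:  0.0619·cos θ + -0.2958·sin θ = 0.0618
  √(A²+B²)=0.3022;  θ3 = -1.3646+1.3650 ≈ 0.0003

θ₁ = 0.8727, θ₂ = -0.0872, θ₃ = 0.0003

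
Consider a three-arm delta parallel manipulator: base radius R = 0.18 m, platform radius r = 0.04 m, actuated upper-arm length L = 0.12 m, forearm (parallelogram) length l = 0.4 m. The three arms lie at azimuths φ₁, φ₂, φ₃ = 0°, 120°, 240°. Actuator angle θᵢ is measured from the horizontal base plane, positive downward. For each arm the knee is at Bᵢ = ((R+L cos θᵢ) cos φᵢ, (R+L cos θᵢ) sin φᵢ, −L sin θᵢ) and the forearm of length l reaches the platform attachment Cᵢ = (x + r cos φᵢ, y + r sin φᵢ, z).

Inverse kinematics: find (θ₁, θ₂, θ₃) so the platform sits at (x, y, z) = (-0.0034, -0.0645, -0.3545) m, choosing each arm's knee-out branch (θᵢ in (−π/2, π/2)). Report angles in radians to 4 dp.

θ₁ = 0.4367, θ₂ = 0.6983, θ₃ = 0.0875

φ1=0.0° → target in arm frame (-0.0034, -0.0645)
  e−x'=0.1434;  (l²−L²−(e−x')²−y'²−z²)/2L = -0.0200
  θ1 = atan2(B,A) + arccos(C/0.3824) = 0.4367
φ2=120.0° → target in arm frame (-0.0542, 0.0352)
  e−x'=0.1942;  (l²−L²−(e−x')²−y'²−z²)/2L = -0.0792
  γ=atan2(-0.3545,0.1942)=-1.0697;  ψ=arccos(-0.1959)=1.7680;  θ2=γ+ψ≈0.6983
rotate P by −φ3: (0.0576, 0.0293, -0.3545)
  A cos θ + B sin θ = C:  0.0824·cos θ + -0.3545·sin θ = 0.0511
  √(A²+B²)=0.3640;  θ3 = -1.3423+1.4298 ≈ 0.0875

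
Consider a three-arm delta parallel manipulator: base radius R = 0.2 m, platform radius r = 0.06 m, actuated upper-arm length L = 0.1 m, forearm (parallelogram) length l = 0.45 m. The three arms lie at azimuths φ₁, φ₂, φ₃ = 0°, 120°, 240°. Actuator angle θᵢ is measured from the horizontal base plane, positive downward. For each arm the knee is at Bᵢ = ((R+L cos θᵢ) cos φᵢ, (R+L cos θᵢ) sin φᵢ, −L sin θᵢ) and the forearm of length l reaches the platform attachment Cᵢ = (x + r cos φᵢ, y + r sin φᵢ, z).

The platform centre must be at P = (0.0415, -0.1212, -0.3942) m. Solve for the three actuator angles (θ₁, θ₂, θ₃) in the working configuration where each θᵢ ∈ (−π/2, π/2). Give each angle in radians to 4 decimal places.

θ₁ = 0.0878, θ₂ = 0.9600, θ₃ = -0.1745

arm 1 (φ=0.0°): x'=0.0415, y'=-0.1212
  A cos θ + B sin θ = C:  0.0985·cos θ + -0.3942·sin θ = 0.0636
  θ1 = atan2(B,A) + arccos(C/0.4063) = 0.0878
rotate P by −φ2: (-0.1257, 0.0247, -0.3942)
  A cos θ + B sin θ = C:  0.2657·cos θ + -0.3942·sin θ = -0.1705
  γ=atan2(-0.3942,0.2657)=-0.9777;  ψ=arccos(-0.3587)=1.9377;  θ2=γ+ψ≈0.9600
rotate P by −φ3: (0.0842, 0.0965, -0.3942)
  A=0.0558, B=-0.3942, C=(l²−L²−A²−y'²−z²)/(2L)=0.1234
  γ=atan2(-0.3942,0.0558)=-1.4302;  ψ=arccos(0.3099)=1.2557;  θ3=γ+ψ≈-0.1745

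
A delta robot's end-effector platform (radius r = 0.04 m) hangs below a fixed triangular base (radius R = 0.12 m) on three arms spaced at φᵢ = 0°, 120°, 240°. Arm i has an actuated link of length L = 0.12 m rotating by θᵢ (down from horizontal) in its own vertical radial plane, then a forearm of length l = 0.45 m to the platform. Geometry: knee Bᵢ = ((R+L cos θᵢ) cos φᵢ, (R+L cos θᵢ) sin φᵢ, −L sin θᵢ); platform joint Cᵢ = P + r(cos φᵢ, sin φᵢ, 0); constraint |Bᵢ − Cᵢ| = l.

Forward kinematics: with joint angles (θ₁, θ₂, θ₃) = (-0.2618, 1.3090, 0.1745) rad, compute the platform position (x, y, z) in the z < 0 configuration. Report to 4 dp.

S1 = (0.1959·cos0.0°, 0.1959·sin0.0°, 0.0311) = (0.1959, 0.0000, 0.0311)
arm 2 at φ=120.0°: e+L cos θ2 = 0.1111;  S2 = (-0.0555, 0.0962, -0.1159)
arm 3 at φ=240.0°: e+L cos θ3 = 0.1982;  S3 = (-0.0991, -0.1716, -0.0208)
subtract pairs → two planes through P
plane₁₂: -0.5029x+0.1924y+-0.2939z = -0.0136
det = 0.2861;  x = 0.0160+-0.4224z,  y = -0.0286+0.4237z
sphere 1 gives Az²+Bz+C=0 with A=1.3580, B=0.0656, C=-0.1684;  B²−4AC=0.9188;  roots -0.3771, 0.3288;  negative root z = -0.3771
x = 0.1753, y = -0.1884

(0.1753, -0.1884, -0.3771)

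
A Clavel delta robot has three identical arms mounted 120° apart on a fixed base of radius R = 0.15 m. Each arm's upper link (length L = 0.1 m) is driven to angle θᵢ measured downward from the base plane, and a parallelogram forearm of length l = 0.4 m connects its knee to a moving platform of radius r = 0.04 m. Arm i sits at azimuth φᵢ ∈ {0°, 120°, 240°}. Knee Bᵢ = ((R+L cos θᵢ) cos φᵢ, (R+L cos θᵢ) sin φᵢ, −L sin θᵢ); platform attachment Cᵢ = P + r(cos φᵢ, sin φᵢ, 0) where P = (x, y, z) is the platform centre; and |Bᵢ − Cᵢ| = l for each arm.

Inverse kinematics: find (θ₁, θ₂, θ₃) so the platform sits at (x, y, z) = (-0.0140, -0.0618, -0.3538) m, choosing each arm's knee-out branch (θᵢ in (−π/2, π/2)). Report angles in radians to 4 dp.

φ1=0.0° → target in arm frame (-0.0140, -0.0618)
  A=0.1240, B=-0.3538, C=(l²−L²−A²−y'²−z²)/(2L)=0.0282
  γ=atan2(-0.3538,0.1240)=-1.2337;  ψ=arccos(0.0751)=1.4956;  θ1=γ+ψ≈0.2619
arm 2 (φ=120.0°): x'=-0.0465, y'=0.0430
  A cos θ + B sin θ = C:  0.1565·cos θ + -0.3538·sin θ = -0.0076
  √(A²+B²)=0.3869;  θ2 = -1.1543+1.5905 ≈ 0.4362
rotate P by −φ3: (0.0605, 0.0188, -0.3538)
  A=0.0495, B=-0.3538, C=(l²−L²−A²−y'²−z²)/(2L)=0.1101
  √(A²+B²)=0.3572;  θ3 = -1.4318+1.2574 ≈ -0.1744

θ₁ = 0.2619, θ₂ = 0.4362, θ₃ = -0.1744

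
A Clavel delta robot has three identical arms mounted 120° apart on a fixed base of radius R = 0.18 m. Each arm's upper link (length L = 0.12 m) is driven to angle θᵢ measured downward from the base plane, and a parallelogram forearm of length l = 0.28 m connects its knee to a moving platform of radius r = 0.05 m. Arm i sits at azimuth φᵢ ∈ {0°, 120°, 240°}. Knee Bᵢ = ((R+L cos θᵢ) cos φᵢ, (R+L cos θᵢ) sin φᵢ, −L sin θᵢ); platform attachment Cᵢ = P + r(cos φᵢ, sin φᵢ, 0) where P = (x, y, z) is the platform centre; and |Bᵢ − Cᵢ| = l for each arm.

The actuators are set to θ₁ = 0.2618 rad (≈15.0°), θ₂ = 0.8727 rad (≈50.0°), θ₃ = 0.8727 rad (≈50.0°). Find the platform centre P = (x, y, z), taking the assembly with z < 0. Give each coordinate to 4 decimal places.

(0.0556, 0.0000, -0.2364)

centre 1 = (0.2459·cos0.0°, 0.2459·sin0.0°, -0.0311) = (0.2459, 0.0000, -0.0311)
arm 2 at φ=120.0°: (R−r)+L cos θ2 = 0.2071;  centre 2 = (-0.1036, 0.1794, -0.0919)
arm 3 at φ=240.0°: (R−r)+L cos θ3 = 0.2071;  centre 3 = (-0.1036, -0.1794, -0.0919)
subtract pairs → two planes through P
linear system: -0.6990x+0.3588y = -0.0101−-0.1217z; -0.6990x+-0.3588y = -0.0101−-0.1217z
det = 0.5015;  x = 0.0144+-0.1742z,  y = 0.0000+0.0000z
into |P−centre ₁|² = l²: 1.0303z² + 0.1428z + -0.0238 = 0;  Δ = 0.1187;  z = -0.2364 or 0.0979 → z<0 root = -0.2364
x = 0.0556, y = 0.0000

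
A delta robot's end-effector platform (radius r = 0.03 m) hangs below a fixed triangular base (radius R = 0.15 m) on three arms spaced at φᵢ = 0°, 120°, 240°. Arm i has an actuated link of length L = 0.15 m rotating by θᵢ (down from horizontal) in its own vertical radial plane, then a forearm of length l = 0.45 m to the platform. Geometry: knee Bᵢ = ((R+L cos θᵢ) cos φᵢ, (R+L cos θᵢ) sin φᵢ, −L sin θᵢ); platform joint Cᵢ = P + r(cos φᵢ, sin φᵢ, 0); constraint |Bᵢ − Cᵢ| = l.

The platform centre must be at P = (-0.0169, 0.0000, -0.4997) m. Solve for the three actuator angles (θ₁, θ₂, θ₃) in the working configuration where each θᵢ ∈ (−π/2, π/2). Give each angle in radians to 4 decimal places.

rotate P by −φ1: (-0.0169, 0.0000, -0.4997)
  A cos θ + B sin θ = C:  0.1369·cos θ + -0.4997·sin θ = -0.2948
  γ=atan2(-0.4997,0.1369)=-1.3034;  ψ=arccos(-0.5690)=2.1761;  θ1=γ+ψ≈0.8727
φ2=120.0° → target in arm frame (0.0084, 0.0146)
  A cos θ + B sin θ = C:  0.1115·cos θ + -0.4997·sin θ = -0.2745
  √(A²+B²)=0.5120;  θ2 = -1.3512+2.1367 ≈ 0.7855
arm 3 (φ=240.0°): x'=0.0085, y'=-0.0146
  e−x'=0.1115;  (l²−L²−(e−x')²−y'²−z²)/2L = -0.2745
  √(A²+B²)=0.5120;  θ3 = -1.3512+2.1367 ≈ 0.7855

θ₁ = 0.8727, θ₂ = 0.7855, θ₃ = 0.7855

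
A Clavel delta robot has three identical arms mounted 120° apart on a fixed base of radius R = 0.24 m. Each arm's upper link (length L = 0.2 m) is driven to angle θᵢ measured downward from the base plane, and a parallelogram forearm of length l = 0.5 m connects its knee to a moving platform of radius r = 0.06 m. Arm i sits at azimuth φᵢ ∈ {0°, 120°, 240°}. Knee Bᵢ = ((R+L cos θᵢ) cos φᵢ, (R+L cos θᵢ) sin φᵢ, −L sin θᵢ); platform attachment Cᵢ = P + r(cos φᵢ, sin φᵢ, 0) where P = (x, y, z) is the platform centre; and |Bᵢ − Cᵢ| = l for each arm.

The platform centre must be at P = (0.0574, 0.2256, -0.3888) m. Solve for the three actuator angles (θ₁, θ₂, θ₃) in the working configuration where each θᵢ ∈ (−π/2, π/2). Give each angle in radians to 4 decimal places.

rotate P by −φ1: (0.0574, 0.2256, -0.3888)
  A=0.1226, B=-0.3888, C=(l²−L²−A²−y'²−z²)/(2L)=-0.0177
  γ=atan2(-0.3888,0.1226)=-1.2653;  ψ=arccos(-0.0435)=1.6143;  θ1=γ+ψ≈0.3490
φ2=120.0° → target in arm frame (0.1667, -0.1625)
  A=0.0133, B=-0.3888, C=(l²−L²−A²−y'²−z²)/(2L)=0.0806
  γ=atan2(-0.3888,0.0133)=-1.5365;  ψ=arccos(0.2072)=1.3621;  θ2=γ+ψ≈-0.1745
φ3=240.0° → target in arm frame (-0.2241, -0.0631)
  A cos θ + B sin θ = C:  0.4041·cos θ + -0.3888·sin θ = -0.2711
  θ3 = atan2(B,A) + arccos(C/0.5608) = 1.3092

θ₁ = 0.3490, θ₂ = -0.1745, θ₃ = 1.3092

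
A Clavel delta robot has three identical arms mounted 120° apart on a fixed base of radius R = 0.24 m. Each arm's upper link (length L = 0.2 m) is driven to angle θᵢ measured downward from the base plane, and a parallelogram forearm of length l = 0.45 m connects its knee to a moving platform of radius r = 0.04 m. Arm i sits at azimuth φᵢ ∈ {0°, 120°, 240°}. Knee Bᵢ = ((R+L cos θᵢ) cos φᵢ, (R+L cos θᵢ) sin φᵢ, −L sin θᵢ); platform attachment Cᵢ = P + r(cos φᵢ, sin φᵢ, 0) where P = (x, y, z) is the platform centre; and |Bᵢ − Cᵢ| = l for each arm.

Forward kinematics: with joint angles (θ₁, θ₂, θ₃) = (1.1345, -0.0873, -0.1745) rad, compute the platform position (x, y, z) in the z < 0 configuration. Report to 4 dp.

φ1=0.0°: virtual centre (0.2845, 0.0000, -0.1813), radius l
φ2=120.0°: virtual centre (-0.1996, 0.3458, 0.0174), radius l
arm 3 at φ=240.0°: ρ3 = 0.3970;  centre 3 = (-0.1985, -0.3438, 0.0347)
|centre ₂|²−|centre ₁|² = 0.0459;  |centre ₃|²−|centre ₁|² = 0.0450
linear system: -0.9683x+0.6915y = 0.0459−0.3974z; -0.9660x+-0.6876y = 0.0450−0.4320z
Cramer: x(z) = -0.0470+0.4288z;  y(z) = 0.0006+0.0258z
into |P−centre ₁|² = l²: 1.1846z² + 0.0782z + -0.0598 = 0;  Δ = 0.2893;  z = -0.2600 or 0.1940 → z<0 root = -0.2600
x = -0.1585, y = -0.0061

(-0.1585, -0.0061, -0.2600)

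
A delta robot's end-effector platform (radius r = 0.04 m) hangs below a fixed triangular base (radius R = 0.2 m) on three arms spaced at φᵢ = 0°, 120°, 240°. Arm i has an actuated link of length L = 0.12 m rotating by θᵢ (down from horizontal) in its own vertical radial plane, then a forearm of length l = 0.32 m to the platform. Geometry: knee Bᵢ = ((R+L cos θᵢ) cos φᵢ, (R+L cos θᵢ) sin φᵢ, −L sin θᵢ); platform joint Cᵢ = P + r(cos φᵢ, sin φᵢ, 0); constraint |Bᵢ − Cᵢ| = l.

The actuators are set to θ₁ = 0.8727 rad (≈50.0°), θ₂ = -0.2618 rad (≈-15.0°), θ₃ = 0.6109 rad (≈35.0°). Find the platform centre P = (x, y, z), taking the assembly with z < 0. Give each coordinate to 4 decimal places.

φ1=0.0°: virtual centre (0.2371, 0.0000, -0.0919), radius l
arm 2 at φ=120.0°: ρ2 = 0.2759;  centre 2 = (-0.1380, 0.2389, 0.0311)
φ3=240.0°: virtual centre (-0.1291, -0.2237, -0.0688), radius l
subtract pairs → two planes through P
[-0.7502 0.4779 0.2460]·P = 0.0124;  [-0.7326 -0.4474 0.0462]·P = 0.0068
det = 0.6857;  x = -0.0128+0.1927z,  y = 0.0058+-0.2122z
sphere 1 gives Az²+Bz+C=0 with A=1.0822, B=0.0851, C=-0.0314;  B²−4AC=0.1433;  roots -0.2142, 0.1356;  negative root z = -0.2142
x = -0.0541, y = 0.0513

(-0.0541, 0.0513, -0.2142)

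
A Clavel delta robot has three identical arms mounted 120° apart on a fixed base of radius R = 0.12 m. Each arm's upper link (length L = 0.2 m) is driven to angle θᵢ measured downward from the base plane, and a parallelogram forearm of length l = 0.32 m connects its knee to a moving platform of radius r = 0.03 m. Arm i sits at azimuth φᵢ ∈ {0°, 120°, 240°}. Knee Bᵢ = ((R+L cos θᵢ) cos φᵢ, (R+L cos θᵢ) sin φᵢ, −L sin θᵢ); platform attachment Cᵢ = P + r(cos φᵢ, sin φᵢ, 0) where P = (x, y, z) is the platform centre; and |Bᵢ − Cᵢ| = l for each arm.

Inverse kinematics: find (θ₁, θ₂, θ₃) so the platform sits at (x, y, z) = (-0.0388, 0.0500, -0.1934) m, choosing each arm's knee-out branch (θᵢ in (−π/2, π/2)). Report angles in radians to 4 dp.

arm 1 (φ=0.0°): x'=-0.0388, y'=0.0500
  A=0.1288, B=-0.1934, C=(l²−L²−A²−y'²−z²)/(2L)=0.0148
  γ=atan2(-0.1934,0.1288)=-0.9833;  ψ=arccos(0.0636)=1.5072;  θ1=γ+ψ≈0.5239
φ2=120.0° → target in arm frame (0.0627, 0.0086)
  A=0.0273, B=-0.1934, C=(l²−L²−A²−y'²−z²)/(2L)=0.0604
  γ=atan2(-0.1934,0.0273)=-1.4306;  ψ=arccos(0.3095)=1.2562;  θ2=γ+ψ≈-0.1744
rotate P by −φ3: (-0.0239, -0.0586, -0.1934)
  A cos θ + B sin θ = C:  0.1139·cos θ + -0.1934·sin θ = 0.0215
  √(A²+B²)=0.2244;  θ3 = -1.0385+1.4750 ≈ 0.4364

θ₁ = 0.5239, θ₂ = -0.1744, θ₃ = 0.4364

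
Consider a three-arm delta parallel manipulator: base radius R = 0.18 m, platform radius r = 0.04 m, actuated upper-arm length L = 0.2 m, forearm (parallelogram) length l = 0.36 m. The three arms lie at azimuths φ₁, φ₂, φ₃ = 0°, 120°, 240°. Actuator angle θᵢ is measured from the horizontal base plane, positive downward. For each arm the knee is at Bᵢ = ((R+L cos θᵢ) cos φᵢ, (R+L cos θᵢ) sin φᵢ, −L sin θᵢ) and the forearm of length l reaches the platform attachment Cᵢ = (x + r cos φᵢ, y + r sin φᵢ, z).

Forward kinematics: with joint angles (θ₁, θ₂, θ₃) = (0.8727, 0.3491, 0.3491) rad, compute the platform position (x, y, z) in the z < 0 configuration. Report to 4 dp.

(-0.0721, 0.0000, -0.2697)

φ1=0.0°: virtual centre (0.2686, 0.0000, -0.1532), radius l
S2 = (0.3279·cos120.0°, 0.3279·sin120.0°, -0.0684) = (-0.1640, 0.2840, -0.0684)
arm 3 at φ=240.0°: (R−r)+L cos θ3 = 0.3279;  S3 = (-0.1640, -0.2840, -0.0684)
subtract pairs → two planes through P
linear system: -0.8650x+0.5680y = 0.0166−0.1696z; -0.8650x+-0.5680y = 0.0166−0.1696z
det = 0.9827;  x = -0.0192+0.1961z,  y = 0.0000+0.0000z
quadratic in z: (1.0384)z²+(0.1936)z+(-0.0233)=0, √Δ=0.3665 → z ∈ {-0.2697, 0.0832}; z = -0.2697 (taking z<0)
x = -0.0721, y = 0.0000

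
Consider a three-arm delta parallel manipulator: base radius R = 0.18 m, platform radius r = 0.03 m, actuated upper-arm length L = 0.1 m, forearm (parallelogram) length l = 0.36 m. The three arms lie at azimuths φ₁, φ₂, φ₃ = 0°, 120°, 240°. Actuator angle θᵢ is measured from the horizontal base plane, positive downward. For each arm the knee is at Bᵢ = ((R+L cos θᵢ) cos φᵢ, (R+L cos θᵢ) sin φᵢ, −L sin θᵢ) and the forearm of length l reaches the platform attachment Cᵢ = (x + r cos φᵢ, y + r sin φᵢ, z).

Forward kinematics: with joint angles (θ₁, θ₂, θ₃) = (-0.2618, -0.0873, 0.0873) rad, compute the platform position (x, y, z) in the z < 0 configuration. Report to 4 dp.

(0.0162, 0.0101, -0.2506)

centre 1 = (0.2466·cos0.0°, 0.2466·sin0.0°, 0.0259) = (0.2466, 0.0000, 0.0259)
φ2=120.0°: virtual centre (-0.1248, 0.2162, 0.0087), radius l
centre 3 = (0.2496·cos240.0°, 0.2496·sin240.0°, -0.0087) = (-0.1248, -0.2162, -0.0087)
eliminate P² terms by subtracting sphere 1 from 2 and 3
linear system: -0.7428x+0.4324y = 0.0009−-0.0343z; -0.7428x+-0.4324y = 0.0009−-0.0692z
det = 0.6423;  x = -0.0012+-0.0697z,  y = 0.0000+-0.0403z
sphere 1 gives Az²+Bz+C=0 with A=1.0065, B=-0.0172, C=-0.0675;  B²−4AC=0.2721;  roots -0.2506, 0.2677;  negative root z = -0.2506
x = 0.0162, y = 0.0101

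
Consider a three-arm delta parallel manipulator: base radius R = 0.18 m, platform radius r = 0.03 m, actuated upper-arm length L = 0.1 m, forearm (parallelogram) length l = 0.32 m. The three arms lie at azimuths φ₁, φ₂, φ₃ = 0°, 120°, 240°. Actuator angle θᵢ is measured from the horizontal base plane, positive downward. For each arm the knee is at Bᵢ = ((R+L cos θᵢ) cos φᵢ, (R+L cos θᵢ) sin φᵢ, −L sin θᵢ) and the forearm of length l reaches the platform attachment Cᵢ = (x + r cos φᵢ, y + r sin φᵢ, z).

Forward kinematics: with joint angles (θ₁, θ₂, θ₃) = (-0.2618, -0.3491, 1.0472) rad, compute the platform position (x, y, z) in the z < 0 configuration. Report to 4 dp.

(0.0451, 0.0850, -0.2077)

arm 1 at φ=0.0°: (R−r)+L cos θ1 = 0.2466;  centre 1 = (0.2466, 0.0000, 0.0259)
centre 2 = (0.2440·cos120.0°, 0.2440·sin120.0°, 0.0342) = (-0.1220, 0.2113, 0.0342)
φ3=240.0°: virtual centre (-0.1000, -0.1732, -0.0866), radius l
|centre ₂|²−|centre ₁|² = -0.0008;  |centre ₃|²−|centre ₁|² = -0.0140
linear system: -0.7372x+0.4226y = -0.0008−0.0166z; -0.6932x+-0.3464y = -0.0140−-0.2250z
Cramer: x(z) = 0.0113-0.1629z;  y(z) = 0.0178-0.3235z
quadratic in z: (1.1312)z²+(0.0134)z+(-0.0460)=0, √Δ=0.4566 → z ∈ {-0.2077, 0.1959}; z = -0.2077 (taking z<0)
x = 0.0451, y = 0.0850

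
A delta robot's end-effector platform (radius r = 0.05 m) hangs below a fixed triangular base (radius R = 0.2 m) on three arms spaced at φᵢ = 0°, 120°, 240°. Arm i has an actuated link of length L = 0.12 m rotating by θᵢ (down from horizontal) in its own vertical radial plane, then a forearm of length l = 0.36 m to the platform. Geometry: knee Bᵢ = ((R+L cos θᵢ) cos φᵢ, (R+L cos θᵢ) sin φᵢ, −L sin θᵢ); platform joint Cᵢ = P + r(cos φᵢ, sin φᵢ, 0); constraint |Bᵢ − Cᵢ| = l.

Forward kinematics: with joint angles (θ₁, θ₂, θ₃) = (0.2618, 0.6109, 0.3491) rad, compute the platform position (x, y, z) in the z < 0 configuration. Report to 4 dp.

O1 = (0.2659·cos0.0°, 0.2659·sin0.0°, -0.0311) = (0.2659, 0.0000, -0.0311)
arm 2 at φ=120.0°: (R−r)+L cos θ2 = 0.2483;  O2 = (-0.1241, 0.2150, -0.0688)
O3 = (0.2628·cos240.0°, 0.2628·sin240.0°, -0.0410) = (-0.1314, -0.2276, -0.0410)
subtract pairs → two planes through P
plane₁₂: -0.7801x+0.4301y+-0.0755z = -0.0053
det = 0.6968;  x = 0.0040+-0.0617z,  y = -0.0050+0.0638z
quadratic in z: (1.0079)z²+(0.0938)z+(-0.0600)=0, √Δ=0.5008 → z ∈ {-0.2950, 0.2019}; z = -0.2950 (taking z<0)
x = 0.0222, y = -0.0238

(0.0222, -0.0238, -0.2950)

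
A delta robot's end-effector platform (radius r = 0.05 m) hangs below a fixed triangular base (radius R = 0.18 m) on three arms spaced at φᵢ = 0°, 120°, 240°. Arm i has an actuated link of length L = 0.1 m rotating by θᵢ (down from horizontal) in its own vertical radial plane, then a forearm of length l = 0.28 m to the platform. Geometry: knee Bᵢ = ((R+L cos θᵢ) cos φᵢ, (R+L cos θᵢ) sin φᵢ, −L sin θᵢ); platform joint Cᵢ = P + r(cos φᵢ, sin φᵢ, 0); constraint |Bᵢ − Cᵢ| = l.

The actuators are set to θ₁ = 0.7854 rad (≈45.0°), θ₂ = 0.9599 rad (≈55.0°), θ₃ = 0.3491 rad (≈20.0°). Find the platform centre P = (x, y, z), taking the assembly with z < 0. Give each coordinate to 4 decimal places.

(-0.0101, -0.0462, -0.2491)

arm 1 at φ=0.0°: e+L cos θ1 = 0.2007;  O1 = (0.2007, 0.0000, -0.0707)
O2 = (0.1874·cos120.0°, 0.1874·sin120.0°, -0.0819) = (-0.0937, 0.1623, -0.0819)
arm 3 at φ=240.0°: e+L cos θ3 = 0.2240;  O3 = (-0.1120, -0.1940, -0.0342)
eliminate P² terms by subtracting sphere 1 from 2 and 3
plane₁₂: -0.5888x+0.3245y+-0.0224z = -0.0035
det = 0.4314;  x = -0.0014+0.0348z,  y = -0.0133+0.1321z
quadratic in z: (1.0187)z²+(0.1239)z+(-0.0324)=0, √Δ=0.3837 → z ∈ {-0.2491, 0.1275}; z = -0.2491 (taking z<0)
x = -0.0101, y = -0.0462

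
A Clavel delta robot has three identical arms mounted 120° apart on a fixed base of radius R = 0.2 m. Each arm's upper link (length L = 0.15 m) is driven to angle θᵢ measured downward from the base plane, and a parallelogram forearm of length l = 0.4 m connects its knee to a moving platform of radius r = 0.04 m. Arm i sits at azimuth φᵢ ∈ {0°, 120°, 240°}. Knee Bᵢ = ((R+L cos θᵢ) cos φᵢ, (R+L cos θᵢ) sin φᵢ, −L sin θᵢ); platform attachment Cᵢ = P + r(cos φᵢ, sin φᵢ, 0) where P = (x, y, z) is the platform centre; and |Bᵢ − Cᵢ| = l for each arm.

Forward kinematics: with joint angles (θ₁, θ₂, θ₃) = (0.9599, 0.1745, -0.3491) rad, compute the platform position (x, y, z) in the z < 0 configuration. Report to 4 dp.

(-0.1193, -0.0399, -0.2808)

φ1=0.0°: virtual centre (0.2460, 0.0000, -0.1229), radius l
arm 2 at φ=120.0°: (R−r)+L cos θ2 = 0.3077;  centre 2 = (-0.1539, 0.2665, -0.0260)
arm 3 at φ=240.0°: (R−r)+L cos θ3 = 0.3010;  centre 3 = (-0.1505, -0.2606, 0.0513)
|centre ₂|²−|centre ₁|² = 0.0197;  |centre ₃|²−|centre ₁|² = 0.0176
plane₁₂: -0.7998x+0.5330y+0.1937z = 0.0197
Cramer: x(z) = -0.0234+0.3414z;  y(z) = 0.0019+0.1489z
quadratic in z: (1.1387)z²+(0.0623)z+(-0.0723)=0, √Δ=0.5772 → z ∈ {-0.2808, 0.2261}; z = -0.2808 (taking z<0)
x = -0.1193, y = -0.0399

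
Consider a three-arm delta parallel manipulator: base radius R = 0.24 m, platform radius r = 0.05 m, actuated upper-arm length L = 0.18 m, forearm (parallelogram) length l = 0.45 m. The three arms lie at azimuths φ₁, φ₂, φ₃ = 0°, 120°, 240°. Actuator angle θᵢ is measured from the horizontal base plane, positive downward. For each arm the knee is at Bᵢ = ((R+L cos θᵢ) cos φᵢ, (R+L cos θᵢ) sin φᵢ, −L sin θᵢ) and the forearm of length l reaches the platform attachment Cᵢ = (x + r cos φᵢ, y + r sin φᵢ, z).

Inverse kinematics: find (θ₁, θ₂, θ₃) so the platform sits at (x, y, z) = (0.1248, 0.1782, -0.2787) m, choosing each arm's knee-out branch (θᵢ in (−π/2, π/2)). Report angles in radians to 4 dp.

θ₁ = -0.3496, θ₂ = -0.0874, θ₃ = 1.3961

φ1=0.0° → target in arm frame (0.1248, 0.1782)
  A cos θ + B sin θ = C:  0.0652·cos θ + -0.2787·sin θ = 0.1567
  √(A²+B²)=0.2862;  θ1 = -1.3410+0.9914 ≈ -0.3496
φ2=120.0° → target in arm frame (0.0919, -0.1972)
  A cos θ + B sin θ = C:  0.0981·cos θ + -0.2787·sin θ = 0.1220
  √(A²+B²)=0.2955;  θ2 = -1.2324+1.1451 ≈ -0.0874
φ3=240.0° → target in arm frame (-0.2167, 0.0190)
  A cos θ + B sin θ = C:  0.4067·cos θ + -0.2787·sin θ = -0.2038
  √(A²+B²)=0.4931;  θ3 = -0.6007+1.9969 ≈ 1.3961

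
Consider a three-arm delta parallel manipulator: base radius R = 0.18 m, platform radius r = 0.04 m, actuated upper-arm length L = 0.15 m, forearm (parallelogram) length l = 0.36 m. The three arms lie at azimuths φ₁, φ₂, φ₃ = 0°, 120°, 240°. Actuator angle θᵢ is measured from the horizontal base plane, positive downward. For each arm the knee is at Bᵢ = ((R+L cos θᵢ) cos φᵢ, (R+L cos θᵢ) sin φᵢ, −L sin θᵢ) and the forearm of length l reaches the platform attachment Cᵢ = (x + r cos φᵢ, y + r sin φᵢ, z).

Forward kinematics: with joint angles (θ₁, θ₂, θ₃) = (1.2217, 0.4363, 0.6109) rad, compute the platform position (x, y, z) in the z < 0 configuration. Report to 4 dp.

arm 1 at φ=0.0°: ρ1 = 0.1913;  S1 = (0.1913, 0.0000, -0.1410)
φ2=120.0°: virtual centre (-0.1380, 0.2390, -0.0634), radius l
S3 = (0.2629·cos240.0°, 0.2629·sin240.0°, -0.0860) = (-0.1314, -0.2277, -0.0860)
subtract pairs → two planes through P
linear system: -0.6586x+0.4780y = 0.0237−0.1551z; -0.6455x+-0.4553y = 0.0200−0.1098z
Cramer: x(z) = -0.0335+0.2024z;  y(z) = 0.0035-0.0457z
quadratic in z: (1.0430)z²+(0.1906)z+(-0.0592)=0, √Δ=0.5322 → z ∈ {-0.3465, 0.1638}; z = -0.3465 (taking z<0)
x = -0.1036, y = 0.0193

(-0.1036, 0.0193, -0.3465)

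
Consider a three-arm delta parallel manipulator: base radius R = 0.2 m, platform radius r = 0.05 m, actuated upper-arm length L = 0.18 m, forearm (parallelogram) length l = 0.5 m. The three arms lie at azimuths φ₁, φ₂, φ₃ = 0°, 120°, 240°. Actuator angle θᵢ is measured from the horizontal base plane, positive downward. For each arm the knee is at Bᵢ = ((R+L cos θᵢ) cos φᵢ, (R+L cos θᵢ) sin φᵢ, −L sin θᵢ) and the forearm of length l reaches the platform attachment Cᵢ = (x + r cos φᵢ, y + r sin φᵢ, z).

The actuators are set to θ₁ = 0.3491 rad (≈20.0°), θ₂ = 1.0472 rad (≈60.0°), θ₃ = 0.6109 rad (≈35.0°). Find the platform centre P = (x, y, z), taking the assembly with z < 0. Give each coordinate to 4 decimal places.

arm 1 at φ=0.0°: (R−r)+L cos θ1 = 0.3191;  S1 = (0.3191, 0.0000, -0.0616)
φ2=120.0°: virtual centre (-0.1200, 0.2078, -0.1559), radius l
S3 = (0.2974·cos240.0°, 0.2974·sin240.0°, -0.1032) = (-0.1487, -0.2576, -0.1032)
eliminate P² terms by subtracting sphere 1 from 2 and 3
linear system: -0.8783x+0.4157y = -0.0237−-0.1886z; -0.9357x+-0.5152y = -0.0065−-0.0834z
det = 0.8415;  x = 0.0178+-0.1567z,  y = -0.0196+0.1228z
into |P−S₁|² = l²: 1.0396z² + 0.2128z + -0.1550 = 0;  Δ = 0.6898;  z = -0.5018 or 0.2971 → z<0 root = -0.5018
x = 0.0964, y = -0.0812

(0.0964, -0.0812, -0.5018)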